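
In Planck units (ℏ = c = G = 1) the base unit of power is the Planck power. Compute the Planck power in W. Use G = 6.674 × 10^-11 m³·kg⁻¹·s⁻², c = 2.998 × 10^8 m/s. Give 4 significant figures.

P_P = c⁵/G
  = 2.422 × 10^42 / 6.674 × 10^-11
  = 3.629 × 10^52 W

3.629 × 10^52 W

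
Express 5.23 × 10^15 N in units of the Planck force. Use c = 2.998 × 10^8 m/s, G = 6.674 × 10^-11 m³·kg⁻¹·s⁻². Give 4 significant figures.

4.321 × 10^-29

Planck force: F_P = c⁴/G = 1.210 × 10^44 N.
5.23 × 10^15 / 1.210 × 10^44 = 4.321 × 10^-29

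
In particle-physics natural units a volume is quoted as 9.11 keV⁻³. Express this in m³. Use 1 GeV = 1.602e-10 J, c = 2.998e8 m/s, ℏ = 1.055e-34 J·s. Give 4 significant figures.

Volume is [L]³ = [E]⁻³·(ℏc)³.
1 GeV⁻³ → (ℏc)³ × (1 GeV in J)⁻³ = 7.696e-48 m³.
Convert the energy scale: 9.11 keV⁻³ = 9.11e18 GeV⁻³.
Result: 9.11e18 × 7.696e-48 = 7.011e-29 m³.

7.011e-29 m³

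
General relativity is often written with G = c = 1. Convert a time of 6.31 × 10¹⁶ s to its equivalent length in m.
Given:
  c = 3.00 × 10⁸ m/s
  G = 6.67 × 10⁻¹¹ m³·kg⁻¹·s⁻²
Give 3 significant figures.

1.89 × 10²⁵ m

Time → length via c.
6.31 × 10¹⁶ s × (c) = 1.89 × 10²⁵ m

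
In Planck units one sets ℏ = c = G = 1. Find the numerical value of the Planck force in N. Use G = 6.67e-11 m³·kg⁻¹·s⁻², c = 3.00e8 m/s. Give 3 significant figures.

1.21e44 N

F_P = c⁴/G
  = 8.10e33 / 6.67e-11
  = 1.21e44 N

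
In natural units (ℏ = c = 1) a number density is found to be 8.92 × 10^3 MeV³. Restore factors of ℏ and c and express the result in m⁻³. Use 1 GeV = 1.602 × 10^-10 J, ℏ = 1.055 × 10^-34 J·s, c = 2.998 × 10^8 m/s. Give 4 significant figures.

1.159 × 10^42 m⁻³

Number density is [L]⁻³ = [E]³/(ℏc)³.
1 GeV³ → 1/(ℏc)³ × (1 GeV in J)³ = 1.299 × 10^47 m⁻³.
Convert the energy scale: 8.92 × 10^3 MeV³ = 8.92 × 10^-6 GeV³.
Result: 8.92 × 10^-6 × 1.299 × 10^47 = 1.159 × 10^42 m⁻³.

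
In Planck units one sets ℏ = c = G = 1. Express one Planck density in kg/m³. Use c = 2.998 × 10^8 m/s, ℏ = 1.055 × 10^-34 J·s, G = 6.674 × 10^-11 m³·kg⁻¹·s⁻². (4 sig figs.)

5.154 × 10^96 kg/m³

ρ_P = c⁵/(ℏG²)
  = 2.422 × 10^42 / 4.699 × 10^-55
  = 5.154 × 10^96 kg/m³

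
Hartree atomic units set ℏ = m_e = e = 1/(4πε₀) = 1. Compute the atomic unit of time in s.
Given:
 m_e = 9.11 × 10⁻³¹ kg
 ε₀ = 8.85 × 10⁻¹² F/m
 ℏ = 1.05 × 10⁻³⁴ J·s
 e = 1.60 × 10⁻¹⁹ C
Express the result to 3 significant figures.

From ℏ = m_e = e = 1/(4πε₀) = 1 the time scale is τ_au = (4πε₀)²ℏ³/(m_e e⁴).
E_h = 4.38 × 10⁻¹⁸ J
ℏ/E_h = 2.40 × 10⁻¹⁷ s

2.40 × 10⁻¹⁷ s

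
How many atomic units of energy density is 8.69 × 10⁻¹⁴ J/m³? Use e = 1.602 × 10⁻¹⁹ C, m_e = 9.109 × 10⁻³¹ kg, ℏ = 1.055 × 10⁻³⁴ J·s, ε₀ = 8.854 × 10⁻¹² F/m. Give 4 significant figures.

2.967 × 10⁻²⁷

atomic unit of energy density: u_au = E_h/a₀³ = m_e⁴e¹⁰/((4πε₀)⁵ℏ⁸) = 2.929 × 10¹³ J/m³.
8.69 × 10⁻¹⁴ / 2.929 × 10¹³ = 2.967 × 10⁻²⁷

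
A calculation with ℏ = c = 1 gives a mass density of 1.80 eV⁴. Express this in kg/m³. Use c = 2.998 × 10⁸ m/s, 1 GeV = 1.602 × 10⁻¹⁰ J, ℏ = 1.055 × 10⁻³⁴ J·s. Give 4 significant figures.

Mass density is [E]/(c²[L]³) = [E]⁴/(ℏ³c⁵).
1 GeV⁴ → 1/(ℏ³c⁵) × (1 GeV in J)⁴ = 2.316 × 10²⁰ kg/m³.
Convert the energy scale: 1.80 eV⁴ = 1.80 × 10⁻³⁶ GeV⁴.
Result: 1.80 × 10⁻³⁶ × 2.316 × 10²⁰ = 4.169 × 10⁻¹⁶ kg/m³.

4.169 × 10⁻¹⁶ kg/m³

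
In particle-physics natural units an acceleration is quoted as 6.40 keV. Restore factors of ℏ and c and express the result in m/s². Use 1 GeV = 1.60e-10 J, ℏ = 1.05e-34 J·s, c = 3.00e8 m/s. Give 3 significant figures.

Acceleration is [L]/[T]² = c·[E]/ℏ.
1 GeV → c/ℏ × (1 GeV in J) = 4.57e32 m/s².
Convert the energy scale: 6.40 keV = 6.40e-6 GeV.
Result: 6.40e-6 × 4.57e32 = 2.93e27 m/s².

2.93e27 m/s²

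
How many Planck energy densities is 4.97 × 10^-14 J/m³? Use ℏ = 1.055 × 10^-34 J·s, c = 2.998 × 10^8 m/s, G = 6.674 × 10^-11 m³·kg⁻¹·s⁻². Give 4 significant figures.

1.073 × 10^-127

Planck energy density: u_P = c⁷/(ℏG²) = 4.632 × 10^113 J/m³.
4.97 × 10^-14 / 4.632 × 10^113 = 1.073 × 10^-127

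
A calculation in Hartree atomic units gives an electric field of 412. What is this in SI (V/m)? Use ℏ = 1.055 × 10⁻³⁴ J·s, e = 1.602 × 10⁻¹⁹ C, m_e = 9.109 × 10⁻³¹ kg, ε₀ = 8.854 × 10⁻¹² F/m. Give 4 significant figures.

One atomic unit of electric field: E_au = E_h/(e a₀) = m_e²e⁵/((4πε₀)³ℏ⁴) = 5.131 × 10¹¹ V/m.
412 × 5.131 × 10¹¹ V/m = 2.114 × 10¹⁴ V/m

2.114 × 10¹⁴ V/m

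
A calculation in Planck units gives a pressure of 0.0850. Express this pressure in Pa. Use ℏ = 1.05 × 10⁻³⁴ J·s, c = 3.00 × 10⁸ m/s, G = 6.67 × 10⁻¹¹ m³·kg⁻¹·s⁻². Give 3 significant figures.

3.98 × 10¹¹² Pa

One Planck pressure: p_P = c⁷/(ℏG²) = 4.68 × 10¹¹³ Pa.
0.0850 × 4.68 × 10¹¹³ Pa = 3.98 × 10¹¹² Pa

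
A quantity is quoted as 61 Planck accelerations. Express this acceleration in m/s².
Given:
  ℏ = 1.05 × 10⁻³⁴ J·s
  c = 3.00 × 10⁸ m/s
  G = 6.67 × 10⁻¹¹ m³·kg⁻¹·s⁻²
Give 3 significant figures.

One Planck acceleration: a_P = √(c⁷/(ℏG)) = 5.59 × 10⁵¹ m/s².
61 × 5.59 × 10⁵¹ m/s² = 3.41 × 10⁵³ m/s²

3.41 × 10⁵³ m/s²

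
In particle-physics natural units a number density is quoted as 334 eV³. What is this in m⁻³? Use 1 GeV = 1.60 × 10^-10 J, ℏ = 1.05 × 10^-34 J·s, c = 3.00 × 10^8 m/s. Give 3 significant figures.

Number density is [L]⁻³ = [E]³/(ℏc)³.
1 GeV³ → 1/(ℏc)³ × (1 GeV in J)³ = 1.31 × 10^47 m⁻³.
Convert the energy scale: 334 eV³ = 3.34 × 10^-25 GeV³.
Result: 3.34 × 10^-25 × 1.31 × 10^47 = 4.38 × 10^22 m⁻³.

4.38 × 10^22 m⁻³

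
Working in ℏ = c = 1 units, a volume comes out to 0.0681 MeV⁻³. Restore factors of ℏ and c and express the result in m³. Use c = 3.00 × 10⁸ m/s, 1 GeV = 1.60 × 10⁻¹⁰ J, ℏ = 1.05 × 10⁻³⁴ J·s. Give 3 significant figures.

5.20 × 10⁻⁴⁰ m³

Volume is [L]³ = [E]⁻³·(ℏc)³.
1 GeV⁻³ → (ℏc)³ × (1 GeV in J)⁻³ = 7.63 × 10⁻⁴⁸ m³.
Convert the energy scale: 0.0681 MeV⁻³ = 6.81 × 10⁷ GeV⁻³.
Result: 6.81 × 10⁷ × 7.63 × 10⁻⁴⁸ = 5.20 × 10⁻⁴⁰ m³.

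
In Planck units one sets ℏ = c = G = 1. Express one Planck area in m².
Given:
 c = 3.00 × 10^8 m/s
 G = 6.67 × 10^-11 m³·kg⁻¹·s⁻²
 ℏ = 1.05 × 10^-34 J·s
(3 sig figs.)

2.59 × 10^-70 m²

A_P = ℏG/c³
  = 7.00 × 10^-45 / 2.70 × 10^25
  = 2.59 × 10^-70 m²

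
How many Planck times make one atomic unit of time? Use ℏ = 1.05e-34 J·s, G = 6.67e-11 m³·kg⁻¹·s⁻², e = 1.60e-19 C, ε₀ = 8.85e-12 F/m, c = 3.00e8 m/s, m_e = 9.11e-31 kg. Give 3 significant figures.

4.47e26

atomic unit of time: τ_au = (4πε₀)²ℏ³/(m_e e⁴) = 2.40e-17 s
Planck time: t_P = √(ℏG/c⁵) = 5.37e-44 s
ratio = 2.40e-17 / 5.37e-44 = 4.47e26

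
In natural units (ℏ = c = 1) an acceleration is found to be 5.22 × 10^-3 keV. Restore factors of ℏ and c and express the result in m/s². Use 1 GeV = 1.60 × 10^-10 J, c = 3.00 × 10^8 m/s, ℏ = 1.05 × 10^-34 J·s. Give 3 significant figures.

Acceleration is [L]/[T]² = c·[E]/ℏ.
1 GeV → c/ℏ × (1 GeV in J) = 4.57 × 10^32 m/s².
Convert the energy scale: 5.22 × 10^-3 keV = 5.22 × 10^-9 GeV.
Result: 5.22 × 10^-9 × 4.57 × 10^32 = 2.39 × 10^24 m/s².

2.39 × 10^24 m/s²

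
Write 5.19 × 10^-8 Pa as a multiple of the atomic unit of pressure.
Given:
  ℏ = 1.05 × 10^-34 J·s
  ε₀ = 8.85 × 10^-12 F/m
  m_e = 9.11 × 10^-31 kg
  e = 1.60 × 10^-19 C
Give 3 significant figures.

atomic unit of pressure: P_au = E_h/a₀³ = m_e⁴e¹⁰/((4πε₀)⁵ℏ⁸) = 3.01 × 10^13 Pa.
5.19 × 10^-8 / 3.01 × 10^13 = 1.72 × 10^-21

1.72 × 10^-21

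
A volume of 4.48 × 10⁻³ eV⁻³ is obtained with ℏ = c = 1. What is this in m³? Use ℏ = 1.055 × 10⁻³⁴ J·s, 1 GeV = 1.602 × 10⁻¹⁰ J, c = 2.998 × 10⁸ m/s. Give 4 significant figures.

3.448 × 10⁻²³ m³

Volume is [L]³ = [E]⁻³·(ℏc)³.
1 GeV⁻³ → (ℏc)³ × (1 GeV in J)⁻³ = 7.696 × 10⁻⁴⁸ m³.
Convert the energy scale: 4.48 × 10⁻³ eV⁻³ = 4.48 × 10²⁴ GeV⁻³.
Result: 4.48 × 10²⁴ × 7.696 × 10⁻⁴⁸ = 3.448 × 10⁻²³ m³.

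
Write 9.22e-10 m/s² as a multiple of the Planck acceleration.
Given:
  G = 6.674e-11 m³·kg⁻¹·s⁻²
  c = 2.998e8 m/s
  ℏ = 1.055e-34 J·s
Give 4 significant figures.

1.658e-61

Planck acceleration: a_P = √(c⁷/(ℏG)) = 5.560e51 m/s².
9.22e-10 / 5.560e51 = 1.658e-61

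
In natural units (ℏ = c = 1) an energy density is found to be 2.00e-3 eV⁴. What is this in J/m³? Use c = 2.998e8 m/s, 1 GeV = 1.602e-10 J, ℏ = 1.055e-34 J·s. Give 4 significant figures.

[E]/[L]³ = [E]⁴/(ℏc)³; restore (ℏc)⁻³.
1 GeV⁴ → 1/(ℏc)³ × (1 GeV in J)⁴ = 2.082e37 J/m³.
Convert the energy scale: 2.00e-3 eV⁴ = 2.00e-39 GeV⁴.
Result: 2.00e-39 × 2.082e37 = 0.04163 J/m³.

0.04163 J/m³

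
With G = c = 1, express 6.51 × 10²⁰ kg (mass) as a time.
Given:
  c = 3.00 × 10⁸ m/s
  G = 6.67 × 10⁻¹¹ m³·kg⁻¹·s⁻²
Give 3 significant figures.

1.61 × 10⁻¹⁵ s

Mass → time via G/c³.
6.51 × 10²⁰ kg × (G/c³) = 1.61 × 10⁻¹⁵ s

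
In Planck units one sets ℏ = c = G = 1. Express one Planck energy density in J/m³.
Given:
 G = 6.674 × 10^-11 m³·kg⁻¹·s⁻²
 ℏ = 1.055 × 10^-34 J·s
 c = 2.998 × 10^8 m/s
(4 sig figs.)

4.632 × 10^113 J/m³

u_P = c⁷/(ℏG²)
  = 2.177 × 10^59 / 4.699 × 10^-55
  = 4.632 × 10^113 J/m³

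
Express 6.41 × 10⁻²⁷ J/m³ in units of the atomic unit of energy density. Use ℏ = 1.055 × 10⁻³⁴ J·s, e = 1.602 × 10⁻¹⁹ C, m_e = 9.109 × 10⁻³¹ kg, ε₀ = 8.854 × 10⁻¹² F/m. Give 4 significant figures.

atomic unit of energy density: u_au = E_h/a₀³ = m_e⁴e¹⁰/((4πε₀)⁵ℏ⁸) = 2.929 × 10¹³ J/m³.
6.41 × 10⁻²⁷ / 2.929 × 10¹³ = 2.188 × 10⁻⁴⁰

2.188 × 10⁻⁴⁰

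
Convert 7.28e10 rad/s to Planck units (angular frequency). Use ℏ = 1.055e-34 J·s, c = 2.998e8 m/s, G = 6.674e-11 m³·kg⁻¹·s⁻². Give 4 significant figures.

Planck angular frequency: ω_P = √(c⁵/(ℏG)) = 1.855e43 rad/s.
7.28e10 / 1.855e43 = 3.925e-33

3.925e-33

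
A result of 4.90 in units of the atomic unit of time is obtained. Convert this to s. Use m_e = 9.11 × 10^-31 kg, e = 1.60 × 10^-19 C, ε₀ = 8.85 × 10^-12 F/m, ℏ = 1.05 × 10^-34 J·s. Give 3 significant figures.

One atomic unit of time: τ_au = (4πε₀)²ℏ³/(m_e e⁴) = 2.40 × 10^-17 s.
4.90 × 2.40 × 10^-17 s = 1.18 × 10^-16 s

1.18 × 10^-16 s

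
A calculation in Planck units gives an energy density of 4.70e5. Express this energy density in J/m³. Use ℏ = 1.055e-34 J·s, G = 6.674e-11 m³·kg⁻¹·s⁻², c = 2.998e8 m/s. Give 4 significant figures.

2.177e119 J/m³

One Planck energy density: u_P = c⁷/(ℏG²) = 4.632e113 J/m³.
4.70e5 × 4.632e113 J/m³ = 2.177e119 J/m³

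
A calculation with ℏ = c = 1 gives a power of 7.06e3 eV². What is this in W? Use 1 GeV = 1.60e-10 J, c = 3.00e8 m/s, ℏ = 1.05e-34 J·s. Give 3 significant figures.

1.72 W

Power is [E]/[T] = [E]²/ℏ.
1 GeV² → 1/ℏ × (1 GeV in J)² = 2.44e14 W.
Convert the energy scale: 7.06e3 eV² = 7.06e-15 GeV².
Result: 7.06e-15 × 2.44e14 = 1.72 W.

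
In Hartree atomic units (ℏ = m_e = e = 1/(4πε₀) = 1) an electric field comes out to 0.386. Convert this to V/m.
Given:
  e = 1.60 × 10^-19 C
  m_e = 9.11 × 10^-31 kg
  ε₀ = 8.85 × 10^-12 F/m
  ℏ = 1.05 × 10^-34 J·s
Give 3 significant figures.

2.01 × 10^11 V/m

One atomic unit of electric field: E_au = E_h/(e a₀) = m_e²e⁵/((4πε₀)³ℏ⁴) = 5.20 × 10^11 V/m.
0.386 × 5.20 × 10^11 V/m = 2.01 × 10^11 V/m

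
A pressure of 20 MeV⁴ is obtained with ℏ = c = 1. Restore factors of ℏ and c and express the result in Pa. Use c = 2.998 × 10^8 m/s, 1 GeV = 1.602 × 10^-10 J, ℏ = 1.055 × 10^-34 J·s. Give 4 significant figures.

Pressure is [E]/[L]³ = [E]⁴/(ℏc)³.
1 GeV⁴ → 1/(ℏc)³ × (1 GeV in J)⁴ = 2.082 × 10^37 Pa.
Convert the energy scale: 20 MeV⁴ = 2.00 × 10^-11 GeV⁴.
Result: 2.00 × 10^-11 × 2.082 × 10^37 = 4.163 × 10^26 Pa.

4.163 × 10^26 Pa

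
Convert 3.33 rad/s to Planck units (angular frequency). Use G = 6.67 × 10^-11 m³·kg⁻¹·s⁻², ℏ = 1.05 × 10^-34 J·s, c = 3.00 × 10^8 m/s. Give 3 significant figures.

1.79 × 10^-43

Planck angular frequency: ω_P = √(c⁵/(ℏG)) = 1.86 × 10^43 rad/s.
3.33 / 1.86 × 10^43 = 1.79 × 10^-43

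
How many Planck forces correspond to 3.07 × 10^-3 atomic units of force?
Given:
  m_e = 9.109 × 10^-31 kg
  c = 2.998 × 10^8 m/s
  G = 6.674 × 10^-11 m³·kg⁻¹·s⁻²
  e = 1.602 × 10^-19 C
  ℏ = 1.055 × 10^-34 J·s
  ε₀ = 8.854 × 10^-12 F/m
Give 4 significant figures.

2.085 × 10^-54

atomic unit of force: F_au = E_h/a₀ = m_e²e⁶/((4πε₀)³ℏ⁴) = 8.220 × 10^-8 N
Planck force: F_P = c⁴/G = 1.210 × 10^44 N
3.07 × 10^-3 × 8.220 × 10^-8 / 1.210 × 10^44 = 2.085 × 10^-54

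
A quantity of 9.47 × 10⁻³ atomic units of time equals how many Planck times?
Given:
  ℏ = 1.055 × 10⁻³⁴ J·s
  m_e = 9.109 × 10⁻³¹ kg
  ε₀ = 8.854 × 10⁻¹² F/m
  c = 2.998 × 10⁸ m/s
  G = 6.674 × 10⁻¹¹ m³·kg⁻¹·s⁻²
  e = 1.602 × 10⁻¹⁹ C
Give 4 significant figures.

4.255 × 10²⁴

atomic unit of time: τ_au = (4πε₀)²ℏ³/(m_e e⁴) = 2.423 × 10⁻¹⁷ s
Planck time: t_P = √(ℏG/c⁵) = 5.392 × 10⁻⁴⁴ s
9.47 × 10⁻³ × 2.423 × 10⁻¹⁷ / 5.392 × 10⁻⁴⁴ = 4.255 × 10²⁴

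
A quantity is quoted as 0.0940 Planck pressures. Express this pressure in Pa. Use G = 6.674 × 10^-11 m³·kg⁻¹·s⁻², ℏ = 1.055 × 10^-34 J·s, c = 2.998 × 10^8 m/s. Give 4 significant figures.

One Planck pressure: p_P = c⁷/(ℏG²) = 4.632 × 10^113 Pa.
0.0940 × 4.632 × 10^113 Pa = 4.354 × 10^112 Pa

4.354 × 10^112 Pa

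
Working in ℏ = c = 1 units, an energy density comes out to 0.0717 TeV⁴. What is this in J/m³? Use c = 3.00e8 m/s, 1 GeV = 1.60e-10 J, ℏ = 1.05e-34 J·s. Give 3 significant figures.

[E]/[L]³ = [E]⁴/(ℏc)³; restore (ℏc)⁻³.
1 GeV⁴ → 1/(ℏc)³ × (1 GeV in J)⁴ = 2.10e37 J/m³.
Convert the energy scale: 0.0717 TeV⁴ = 7.17e10 GeV⁴.
Result: 7.17e10 × 2.10e37 = 1.50e48 J/m³.

1.50e48 J/m³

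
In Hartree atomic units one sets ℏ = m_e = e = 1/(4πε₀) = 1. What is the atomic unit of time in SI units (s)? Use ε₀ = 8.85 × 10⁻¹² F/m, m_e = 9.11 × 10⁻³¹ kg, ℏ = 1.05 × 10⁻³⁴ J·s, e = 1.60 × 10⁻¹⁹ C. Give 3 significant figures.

τ_au = (4πε₀)²ℏ³/(m_e e⁴)
E_h = 4.38 × 10⁻¹⁸ J
ℏ/E_h = 2.40 × 10⁻¹⁷ s

2.40 × 10⁻¹⁷ s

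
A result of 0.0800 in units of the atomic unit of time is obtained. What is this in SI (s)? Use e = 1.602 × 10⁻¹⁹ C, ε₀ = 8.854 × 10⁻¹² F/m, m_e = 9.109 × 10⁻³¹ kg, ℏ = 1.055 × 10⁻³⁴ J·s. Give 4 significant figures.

1.938 × 10⁻¹⁸ s

One atomic unit of time: τ_au = (4πε₀)²ℏ³/(m_e e⁴) = 2.423 × 10⁻¹⁷ s.
0.0800 × 2.423 × 10⁻¹⁷ s = 1.938 × 10⁻¹⁸ s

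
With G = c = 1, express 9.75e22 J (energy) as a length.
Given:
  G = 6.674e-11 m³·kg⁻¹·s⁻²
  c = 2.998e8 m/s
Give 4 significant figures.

8.055e-22 m

Energy → length via G/c⁴.
9.75e22 J × (G/c⁴) = 8.055e-22 m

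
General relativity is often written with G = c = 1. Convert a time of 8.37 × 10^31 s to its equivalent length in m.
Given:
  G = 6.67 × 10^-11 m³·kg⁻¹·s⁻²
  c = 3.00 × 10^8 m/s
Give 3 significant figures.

Time → length via c.
8.37 × 10^31 s × (c) = 2.51 × 10^40 m

2.51 × 10^40 m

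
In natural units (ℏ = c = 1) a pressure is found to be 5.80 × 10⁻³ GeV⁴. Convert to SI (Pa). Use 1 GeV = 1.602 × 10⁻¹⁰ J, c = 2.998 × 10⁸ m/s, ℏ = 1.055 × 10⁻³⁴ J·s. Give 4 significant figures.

Pressure is [E]/[L]³ = [E]⁴/(ℏc)³.
1 GeV⁴ → 1/(ℏc)³ × (1 GeV in J)⁴ = 2.082 × 10³⁷ Pa.
Result: 5.80 × 10⁻³ × 2.082 × 10³⁷ = 1.207 × 10³⁵ Pa.

1.207 × 10³⁵ Pa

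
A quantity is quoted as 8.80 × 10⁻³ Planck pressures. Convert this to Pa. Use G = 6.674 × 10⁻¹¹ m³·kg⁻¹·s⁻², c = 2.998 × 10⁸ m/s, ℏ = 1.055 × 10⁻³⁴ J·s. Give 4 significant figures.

4.076 × 10¹¹¹ Pa

One Planck pressure: p_P = c⁷/(ℏG²) = 4.632 × 10¹¹³ Pa.
8.80 × 10⁻³ × 4.632 × 10¹¹³ Pa = 4.076 × 10¹¹¹ Pa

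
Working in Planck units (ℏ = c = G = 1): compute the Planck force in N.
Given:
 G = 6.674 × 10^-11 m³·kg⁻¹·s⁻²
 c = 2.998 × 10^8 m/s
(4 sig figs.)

Dimensional analysis gives F_P = c⁴/G.
  = 8.078 × 10^33 / 6.674 × 10^-11
  = 1.210 × 10^44 N

1.210 × 10^44 N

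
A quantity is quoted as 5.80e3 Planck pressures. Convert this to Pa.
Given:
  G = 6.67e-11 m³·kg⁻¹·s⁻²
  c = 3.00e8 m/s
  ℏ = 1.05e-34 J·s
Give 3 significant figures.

One Planck pressure: p_P = c⁷/(ℏG²) = 4.68e113 Pa.
5.80e3 × 4.68e113 Pa = 2.72e117 Pa

2.72e117 Pa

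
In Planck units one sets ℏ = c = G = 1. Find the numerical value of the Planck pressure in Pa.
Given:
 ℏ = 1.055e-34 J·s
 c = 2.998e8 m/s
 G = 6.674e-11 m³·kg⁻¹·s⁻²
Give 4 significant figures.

p_P = c⁷/(ℏG²)
  = 2.177e59 / 4.699e-55
  = 4.632e113 Pa

4.632e113 Pa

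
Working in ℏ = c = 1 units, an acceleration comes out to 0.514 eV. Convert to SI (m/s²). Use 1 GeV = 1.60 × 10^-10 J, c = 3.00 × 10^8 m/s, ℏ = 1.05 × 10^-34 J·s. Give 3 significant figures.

Acceleration is [L]/[T]² = c·[E]/ℏ.
1 GeV → c/ℏ × (1 GeV in J) = 4.57 × 10^32 m/s².
Convert the energy scale: 0.514 eV = 5.14 × 10^-10 GeV.
Result: 5.14 × 10^-10 × 4.57 × 10^32 = 2.35 × 10^23 m/s².

2.35 × 10^23 m/s²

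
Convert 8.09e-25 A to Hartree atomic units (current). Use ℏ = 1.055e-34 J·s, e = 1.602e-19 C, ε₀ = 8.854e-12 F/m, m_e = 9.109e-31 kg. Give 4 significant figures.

1.224e-22

atomic unit of electric current: I_au = e E_h/ℏ = m_e e⁵/((4πε₀)²ℏ³) = 6.612e-3 A.
8.09e-25 / 6.612e-3 = 1.224e-22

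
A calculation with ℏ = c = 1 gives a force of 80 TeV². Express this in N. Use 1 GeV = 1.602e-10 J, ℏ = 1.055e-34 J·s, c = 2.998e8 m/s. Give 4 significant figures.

Force is [E]/[L] = [E]²/(ℏc); restore (ℏc)⁻¹.
1 GeV² → 1/(ℏc) × (1 GeV in J)² = 8.114e5 N.
Convert the energy scale: 80 TeV² = 8.00e7 GeV².
Result: 8.00e7 × 8.114e5 = 6.491e13 N.

6.491e13 N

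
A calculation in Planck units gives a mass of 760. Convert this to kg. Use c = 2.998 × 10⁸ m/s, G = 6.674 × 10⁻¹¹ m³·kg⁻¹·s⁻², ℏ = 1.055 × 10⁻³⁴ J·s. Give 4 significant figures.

One Planck mass: m_P = √(ℏc/G) = 2.177 × 10⁻⁸ kg.
760 × 2.177 × 10⁻⁸ kg = 1.654 × 10⁻⁵ kg

1.654 × 10⁻⁵ kg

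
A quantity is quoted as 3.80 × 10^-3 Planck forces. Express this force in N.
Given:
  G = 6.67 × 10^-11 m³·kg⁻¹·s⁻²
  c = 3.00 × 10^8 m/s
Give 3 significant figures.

4.61 × 10^41 N

One Planck force: F_P = c⁴/G = 1.21 × 10^44 N.
3.80 × 10^-3 × 1.21 × 10^44 N = 4.61 × 10^41 N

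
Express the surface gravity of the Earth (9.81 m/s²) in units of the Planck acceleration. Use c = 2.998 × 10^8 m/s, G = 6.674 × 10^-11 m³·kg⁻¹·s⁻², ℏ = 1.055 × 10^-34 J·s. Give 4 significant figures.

1.764 × 10^-51

Planck acceleration: a_P = √(c⁷/(ℏG)) = 5.560 × 10^51 m/s².
9.81 / 5.560 × 10^51 = 1.764 × 10^-51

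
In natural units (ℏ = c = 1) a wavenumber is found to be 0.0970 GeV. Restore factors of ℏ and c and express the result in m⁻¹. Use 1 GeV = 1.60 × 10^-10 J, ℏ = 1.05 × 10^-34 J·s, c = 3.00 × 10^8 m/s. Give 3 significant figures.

Inverse length is [E]/(ℏc).
1 GeV → 1/(ℏc) × (1 GeV in J) = 5.08 × 10^15 m⁻¹.
Result: 0.0970 × 5.08 × 10^15 = 4.93 × 10^14 m⁻¹.

4.93 × 10^14 m⁻¹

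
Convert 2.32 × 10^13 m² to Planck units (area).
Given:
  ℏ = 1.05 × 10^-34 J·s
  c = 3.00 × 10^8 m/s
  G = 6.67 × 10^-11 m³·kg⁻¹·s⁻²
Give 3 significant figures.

Planck area: A_P = ℏG/c³ = 2.59 × 10^-70 m².
2.32 × 10^13 / 2.59 × 10^-70 = 8.94 × 10^82

8.94 × 10^82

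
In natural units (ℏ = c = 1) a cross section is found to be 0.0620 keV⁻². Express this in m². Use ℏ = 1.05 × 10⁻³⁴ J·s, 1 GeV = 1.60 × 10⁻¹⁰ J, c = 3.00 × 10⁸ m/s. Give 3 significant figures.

Area is [L]² = [E]⁻²·(ℏc)²; restore (ℏc)².
1 GeV⁻² → (ℏc)² × (1 GeV in J)⁻² = 3.88 × 10⁻³² m².
Convert the energy scale: 0.0620 keV⁻² = 6.20 × 10¹⁰ GeV⁻².
Result: 6.20 × 10¹⁰ × 3.88 × 10⁻³² = 2.40 × 10⁻²¹ m².

2.40 × 10⁻²¹ m²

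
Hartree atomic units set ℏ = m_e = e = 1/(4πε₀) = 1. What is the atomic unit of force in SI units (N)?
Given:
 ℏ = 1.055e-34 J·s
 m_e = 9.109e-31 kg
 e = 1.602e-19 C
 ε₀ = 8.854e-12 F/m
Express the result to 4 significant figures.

8.220e-8 N

Dimensional analysis gives F_au = E_h/a₀ = m_e²e⁶/((4πε₀)³ℏ⁴).
E_h = 4.354e-18 J
a₀ = 5.297e-11 m
E_h/a₀ = 8.220e-8 N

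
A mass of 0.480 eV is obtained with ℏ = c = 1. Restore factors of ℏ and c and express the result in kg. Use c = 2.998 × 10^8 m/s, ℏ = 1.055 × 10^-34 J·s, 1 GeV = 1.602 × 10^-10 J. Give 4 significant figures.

8.555 × 10^-37 kg

Mass is [E]/c²; divide by c².
1 GeV → 1/c² × (1 GeV in J) = 1.782 × 10^-27 kg.
Convert the energy scale: 0.480 eV = 4.80 × 10^-10 GeV.
Result: 4.80 × 10^-10 × 1.782 × 10^-27 = 8.555 × 10^-37 kg.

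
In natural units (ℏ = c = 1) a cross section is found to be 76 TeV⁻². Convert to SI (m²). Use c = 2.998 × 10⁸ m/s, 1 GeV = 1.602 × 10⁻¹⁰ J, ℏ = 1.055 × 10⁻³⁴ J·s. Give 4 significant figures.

2.962 × 10⁻³⁶ m²

Area is [L]² = [E]⁻²·(ℏc)²; restore (ℏc)².
1 GeV⁻² → (ℏc)² × (1 GeV in J)⁻² = 3.898 × 10⁻³² m².
Convert the energy scale: 76 TeV⁻² = 7.60 × 10⁻⁵ GeV⁻².
Result: 7.60 × 10⁻⁵ × 3.898 × 10⁻³² = 2.962 × 10⁻³⁶ m².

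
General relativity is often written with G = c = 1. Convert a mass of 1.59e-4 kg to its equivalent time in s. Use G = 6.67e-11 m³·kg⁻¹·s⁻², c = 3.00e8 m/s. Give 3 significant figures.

3.93e-40 s

Mass → time via G/c³.
1.59e-4 kg × (G/c³) = 3.93e-40 s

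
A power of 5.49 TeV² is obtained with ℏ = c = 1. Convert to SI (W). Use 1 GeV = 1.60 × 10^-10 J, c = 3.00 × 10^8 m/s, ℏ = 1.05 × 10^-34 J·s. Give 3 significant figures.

1.34 × 10^21 W

Power is [E]/[T] = [E]²/ℏ.
1 GeV² → 1/ℏ × (1 GeV in J)² = 2.44 × 10^14 W.
Convert the energy scale: 5.49 TeV² = 5.49 × 10^6 GeV².
Result: 5.49 × 10^6 × 2.44 × 10^14 = 1.34 × 10^21 W.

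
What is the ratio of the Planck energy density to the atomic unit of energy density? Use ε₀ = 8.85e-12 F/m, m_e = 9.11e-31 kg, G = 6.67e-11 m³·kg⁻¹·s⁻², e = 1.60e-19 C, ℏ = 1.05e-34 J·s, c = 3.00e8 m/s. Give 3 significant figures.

1.55e100

Planck energy density: u_P = c⁷/(ℏG²) = 4.68e113 J/m³
atomic unit of energy density: u_au = E_h/a₀³ = m_e⁴e¹⁰/((4πε₀)⁵ℏ⁸) = 3.01e13 J/m³
ratio = 4.68e113 / 3.01e13 = 1.55e100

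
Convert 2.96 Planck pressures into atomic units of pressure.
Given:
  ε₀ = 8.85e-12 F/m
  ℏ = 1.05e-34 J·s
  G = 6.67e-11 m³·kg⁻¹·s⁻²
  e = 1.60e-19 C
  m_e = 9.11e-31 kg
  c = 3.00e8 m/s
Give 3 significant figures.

Planck pressure: p_P = c⁷/(ℏG²) = 4.68e113 Pa
atomic unit of pressure: P_au = E_h/a₀³ = m_e⁴e¹⁰/((4πε₀)⁵ℏ⁸) = 3.01e13 Pa
2.96 × 4.68e113 / 3.01e13 = 4.60e100

4.60e100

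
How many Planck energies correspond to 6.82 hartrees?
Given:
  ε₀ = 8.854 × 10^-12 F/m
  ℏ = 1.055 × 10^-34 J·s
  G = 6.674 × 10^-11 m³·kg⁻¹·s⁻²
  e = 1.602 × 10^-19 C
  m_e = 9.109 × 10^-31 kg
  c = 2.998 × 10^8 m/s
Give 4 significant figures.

1.518 × 10^-26

hartree: E_h = m_e e⁴/(4πε₀ℏ)² = 4.354 × 10^-18 J
Planck energy: E_P = √(ℏc⁵/G) = 1.957 × 10^9 J
6.82 × 4.354 × 10^-18 / 1.957 × 10^9 = 1.518 × 10^-26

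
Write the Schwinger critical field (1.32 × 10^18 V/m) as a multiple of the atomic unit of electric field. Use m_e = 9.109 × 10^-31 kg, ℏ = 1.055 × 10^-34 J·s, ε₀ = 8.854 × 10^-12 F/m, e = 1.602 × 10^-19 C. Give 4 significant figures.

atomic unit of electric field: E_au = E_h/(e a₀) = m_e²e⁵/((4πε₀)³ℏ⁴) = 5.131 × 10^11 V/m.
1.32 × 10^18 / 5.131 × 10^11 = 2.573 × 10^6

2.573 × 10^6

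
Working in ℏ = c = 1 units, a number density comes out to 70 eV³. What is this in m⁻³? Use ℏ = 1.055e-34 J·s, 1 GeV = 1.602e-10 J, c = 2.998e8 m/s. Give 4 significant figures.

Number density is [L]⁻³ = [E]³/(ℏc)³.
1 GeV³ → 1/(ℏc)³ × (1 GeV in J)³ = 1.299e47 m⁻³.
Convert the energy scale: 70 eV³ = 7.00e-26 GeV³.
Result: 7.00e-26 × 1.299e47 = 9.096e21 m⁻³.

9.096e21 m⁻³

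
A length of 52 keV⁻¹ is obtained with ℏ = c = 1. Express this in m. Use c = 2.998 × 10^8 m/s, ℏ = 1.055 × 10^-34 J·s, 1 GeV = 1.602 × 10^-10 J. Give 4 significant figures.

A length is [E]⁻¹ in ℏ=c=1; restore one factor of ℏc.
1 GeV⁻¹ → ℏc × (1 GeV in J)⁻¹ = 1.974 × 10^-16 m.
Convert the energy scale: 52 keV⁻¹ = 5.20 × 10^7 GeV⁻¹.
Result: 5.20 × 10^7 × 1.974 × 10^-16 = 1.027 × 10^-8 m.

1.027 × 10^-8 m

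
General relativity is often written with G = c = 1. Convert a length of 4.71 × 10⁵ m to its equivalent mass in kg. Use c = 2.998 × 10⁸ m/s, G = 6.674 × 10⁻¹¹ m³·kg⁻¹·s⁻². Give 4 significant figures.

6.343 × 10³² kg

Length → mass via c²/G.
4.71 × 10⁵ m × (c²/G) = 6.343 × 10³² kg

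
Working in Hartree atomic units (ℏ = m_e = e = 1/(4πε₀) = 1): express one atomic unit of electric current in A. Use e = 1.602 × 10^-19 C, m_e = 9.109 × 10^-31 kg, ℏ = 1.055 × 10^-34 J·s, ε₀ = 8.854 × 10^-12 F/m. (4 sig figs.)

6.612 × 10^-3 A

Dimensional analysis gives I_au = e E_h/ℏ = m_e e⁵/((4πε₀)²ℏ³).
E_h = 4.354 × 10^-18 J
e·E_h/ℏ = 6.612 × 10^-3 A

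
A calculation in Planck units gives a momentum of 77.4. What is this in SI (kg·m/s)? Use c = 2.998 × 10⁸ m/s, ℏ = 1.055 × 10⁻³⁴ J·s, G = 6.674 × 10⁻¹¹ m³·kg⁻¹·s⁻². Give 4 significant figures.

505.2 kg·m/s

One Planck momentum: p_P = √(ℏc³/G) = 6.527 kg·m/s.
77.4 × 6.527 kg·m/s = 505.2 kg·m/s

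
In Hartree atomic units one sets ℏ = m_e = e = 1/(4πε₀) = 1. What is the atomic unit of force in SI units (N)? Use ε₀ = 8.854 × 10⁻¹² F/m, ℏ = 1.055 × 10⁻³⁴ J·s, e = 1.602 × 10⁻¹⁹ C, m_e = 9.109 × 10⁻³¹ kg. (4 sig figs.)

8.220 × 10⁻⁸ N

F_au = E_h/a₀ = m_e²e⁶/((4πε₀)³ℏ⁴)
E_h = 4.354 × 10⁻¹⁸ J
a₀ = 5.297 × 10⁻¹¹ m
E_h/a₀ = 8.220 × 10⁻⁸ N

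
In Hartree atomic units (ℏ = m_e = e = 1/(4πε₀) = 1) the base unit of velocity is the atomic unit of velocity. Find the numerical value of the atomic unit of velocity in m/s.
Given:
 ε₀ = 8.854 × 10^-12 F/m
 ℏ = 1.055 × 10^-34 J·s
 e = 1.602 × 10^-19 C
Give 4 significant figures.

v_au = e²/(4πε₀ℏ)
  = 2.566 × 10^-38 / 1.174 × 10^-44
  = 2.186 × 10^6 m/s

2.186 × 10^6 m/s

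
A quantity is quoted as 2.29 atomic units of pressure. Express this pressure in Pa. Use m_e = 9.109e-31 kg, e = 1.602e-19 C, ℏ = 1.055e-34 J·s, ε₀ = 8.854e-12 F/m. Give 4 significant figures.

One atomic unit of pressure: P_au = E_h/a₀³ = m_e⁴e¹⁰/((4πε₀)⁵ℏ⁸) = 2.929e13 Pa.
2.29 × 2.929e13 Pa = 6.708e13 Pa

6.708e13 Pa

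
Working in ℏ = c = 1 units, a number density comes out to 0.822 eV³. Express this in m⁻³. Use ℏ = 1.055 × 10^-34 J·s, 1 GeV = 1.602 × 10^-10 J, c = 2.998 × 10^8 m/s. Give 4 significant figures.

Number density is [L]⁻³ = [E]³/(ℏc)³.
1 GeV³ → 1/(ℏc)³ × (1 GeV in J)³ = 1.299 × 10^47 m⁻³.
Convert the energy scale: 0.822 eV³ = 8.22 × 10^-28 GeV³.
Result: 8.22 × 10^-28 × 1.299 × 10^47 = 1.068 × 10^20 m⁻³.

1.068 × 10^20 m⁻³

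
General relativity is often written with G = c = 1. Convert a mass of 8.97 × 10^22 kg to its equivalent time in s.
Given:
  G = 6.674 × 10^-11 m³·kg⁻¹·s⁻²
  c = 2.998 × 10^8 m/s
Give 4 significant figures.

Mass → time via G/c³.
8.97 × 10^22 kg × (G/c³) = 2.222 × 10^-13 s

2.222 × 10^-13 s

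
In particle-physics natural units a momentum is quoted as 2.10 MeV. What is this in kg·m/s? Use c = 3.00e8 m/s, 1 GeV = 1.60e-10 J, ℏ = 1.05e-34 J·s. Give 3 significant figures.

1.12e-21 kg·m/s

Momentum is [E]/c; divide by c.
1 GeV → 1/c × (1 GeV in J) = 5.33e-19 kg·m/s.
Convert the energy scale: 2.10 MeV = 2.10e-3 GeV.
Result: 2.10e-3 × 5.33e-19 = 1.12e-21 kg·m/s.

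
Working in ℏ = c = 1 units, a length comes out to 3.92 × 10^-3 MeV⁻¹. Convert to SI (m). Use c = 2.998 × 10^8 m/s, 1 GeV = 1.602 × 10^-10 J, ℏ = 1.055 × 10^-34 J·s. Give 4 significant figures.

A length is [E]⁻¹ in ℏ=c=1; restore one factor of ℏc.
1 GeV⁻¹ → ℏc × (1 GeV in J)⁻¹ = 1.974 × 10^-16 m.
Convert the energy scale: 3.92 × 10^-3 MeV⁻¹ = 3.92 GeV⁻¹.
Result: 3.92 × 1.974 × 10^-16 = 7.739 × 10^-16 m.

7.739 × 10^-16 m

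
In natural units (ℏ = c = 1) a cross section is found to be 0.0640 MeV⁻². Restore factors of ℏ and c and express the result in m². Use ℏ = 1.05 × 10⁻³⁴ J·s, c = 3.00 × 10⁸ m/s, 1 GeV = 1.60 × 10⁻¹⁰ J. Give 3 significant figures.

2.48 × 10⁻²⁷ m²

Area is [L]² = [E]⁻²·(ℏc)²; restore (ℏc)².
1 GeV⁻² → (ℏc)² × (1 GeV in J)⁻² = 3.88 × 10⁻³² m².
Convert the energy scale: 0.0640 MeV⁻² = 6.40 × 10⁴ GeV⁻².
Result: 6.40 × 10⁴ × 3.88 × 10⁻³² = 2.48 × 10⁻²⁷ m².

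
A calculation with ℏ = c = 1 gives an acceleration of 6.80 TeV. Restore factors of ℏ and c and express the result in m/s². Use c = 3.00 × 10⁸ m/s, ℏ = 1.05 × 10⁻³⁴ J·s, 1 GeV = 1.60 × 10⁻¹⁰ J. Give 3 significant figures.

3.11 × 10³⁶ m/s²

Acceleration is [L]/[T]² = c·[E]/ℏ.
1 GeV → c/ℏ × (1 GeV in J) = 4.57 × 10³² m/s².
Convert the energy scale: 6.80 TeV = 6.80 × 10³ GeV.
Result: 6.80 × 10³ × 4.57 × 10³² = 3.11 × 10³⁶ m/s².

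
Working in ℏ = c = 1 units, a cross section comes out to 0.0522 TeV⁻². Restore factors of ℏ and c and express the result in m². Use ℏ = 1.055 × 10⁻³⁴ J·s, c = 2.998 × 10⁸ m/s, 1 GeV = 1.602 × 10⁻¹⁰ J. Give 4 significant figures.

2.035 × 10⁻³⁹ m²

Area is [L]² = [E]⁻²·(ℏc)²; restore (ℏc)².
1 GeV⁻² → (ℏc)² × (1 GeV in J)⁻² = 3.898 × 10⁻³² m².
Convert the energy scale: 0.0522 TeV⁻² = 5.22 × 10⁻⁸ GeV⁻².
Result: 5.22 × 10⁻⁸ × 3.898 × 10⁻³² = 2.035 × 10⁻³⁹ m².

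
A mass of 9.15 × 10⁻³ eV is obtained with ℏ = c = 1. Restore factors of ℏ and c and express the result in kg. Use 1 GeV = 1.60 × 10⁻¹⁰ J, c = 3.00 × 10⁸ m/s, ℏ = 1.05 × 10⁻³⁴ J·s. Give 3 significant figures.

Mass is [E]/c²; divide by c².
1 GeV → 1/c² × (1 GeV in J) = 1.78 × 10⁻²⁷ kg.
Convert the energy scale: 9.15 × 10⁻³ eV = 9.15 × 10⁻¹² GeV.
Result: 9.15 × 10⁻¹² × 1.78 × 10⁻²⁷ = 1.63 × 10⁻³⁸ kg.

1.63 × 10⁻³⁸ kg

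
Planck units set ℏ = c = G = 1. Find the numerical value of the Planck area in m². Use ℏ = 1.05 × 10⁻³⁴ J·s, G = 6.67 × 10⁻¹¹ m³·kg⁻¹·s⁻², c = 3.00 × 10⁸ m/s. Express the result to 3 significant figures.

2.59 × 10⁻⁷⁰ m²

Dimensional analysis gives A_P = ℏG/c³.
  = 7.00 × 10⁻⁴⁵ / 2.70 × 10²⁵
  = 2.59 × 10⁻⁷⁰ m²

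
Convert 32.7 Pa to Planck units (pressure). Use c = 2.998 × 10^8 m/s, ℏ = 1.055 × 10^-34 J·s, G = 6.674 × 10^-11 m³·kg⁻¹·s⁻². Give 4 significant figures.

Planck pressure: p_P = c⁷/(ℏG²) = 4.632 × 10^113 Pa.
32.7 / 4.632 × 10^113 = 7.059 × 10^-113

7.059 × 10^-113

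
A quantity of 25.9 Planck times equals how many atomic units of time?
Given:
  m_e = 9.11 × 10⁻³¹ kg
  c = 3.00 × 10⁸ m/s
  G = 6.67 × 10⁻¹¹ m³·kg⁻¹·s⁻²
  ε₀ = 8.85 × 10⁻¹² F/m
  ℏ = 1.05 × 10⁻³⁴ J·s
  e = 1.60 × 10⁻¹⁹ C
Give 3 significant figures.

Planck time: t_P = √(ℏG/c⁵) = 5.37 × 10⁻⁴⁴ s
atomic unit of time: τ_au = (4πε₀)²ℏ³/(m_e e⁴) = 2.40 × 10⁻¹⁷ s
25.9 × 5.37 × 10⁻⁴⁴ / 2.40 × 10⁻¹⁷ = 5.80 × 10⁻²⁶

5.80 × 10⁻²⁶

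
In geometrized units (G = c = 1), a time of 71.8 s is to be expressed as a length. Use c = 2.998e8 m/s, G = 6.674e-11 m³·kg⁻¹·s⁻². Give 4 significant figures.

Time → length via c.
71.8 s × (c) = 2.153e10 m

2.153e10 m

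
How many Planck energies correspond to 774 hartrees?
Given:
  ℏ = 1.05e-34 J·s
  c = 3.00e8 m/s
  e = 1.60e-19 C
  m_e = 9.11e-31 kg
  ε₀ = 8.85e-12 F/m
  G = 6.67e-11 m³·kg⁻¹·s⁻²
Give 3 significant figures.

hartree: E_h = m_e e⁴/(4πε₀ℏ)² = 4.38e-18 J
Planck energy: E_P = √(ℏc⁵/G) = 1.96e9 J
774 × 4.38e-18 / 1.96e9 = 1.73e-24

1.73e-24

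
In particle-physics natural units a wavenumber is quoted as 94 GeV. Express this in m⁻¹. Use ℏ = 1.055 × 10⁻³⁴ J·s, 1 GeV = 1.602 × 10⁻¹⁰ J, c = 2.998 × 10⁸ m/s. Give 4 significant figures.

Inverse length is [E]/(ℏc).
1 GeV → 1/(ℏc) × (1 GeV in J) = 5.065 × 10¹⁵ m⁻¹.
Result: 94 × 5.065 × 10¹⁵ = 4.761 × 10¹⁷ m⁻¹.

4.761 × 10¹⁷ m⁻¹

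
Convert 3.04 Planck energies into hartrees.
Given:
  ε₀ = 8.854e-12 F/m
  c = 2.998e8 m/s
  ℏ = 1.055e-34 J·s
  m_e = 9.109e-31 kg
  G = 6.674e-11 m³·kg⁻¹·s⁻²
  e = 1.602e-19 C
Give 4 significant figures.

1.366e27

Planck energy: E_P = √(ℏc⁵/G) = 1.957e9 J
hartree: E_h = m_e e⁴/(4πε₀ℏ)² = 4.354e-18 J
3.04 × 1.957e9 / 4.354e-18 = 1.366e27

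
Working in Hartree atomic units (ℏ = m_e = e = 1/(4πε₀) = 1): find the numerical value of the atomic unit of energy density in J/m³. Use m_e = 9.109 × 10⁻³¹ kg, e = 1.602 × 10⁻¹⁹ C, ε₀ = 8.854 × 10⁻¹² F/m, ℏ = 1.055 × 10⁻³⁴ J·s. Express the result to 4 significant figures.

2.929 × 10¹³ J/m³

From ℏ = m_e = e = 1/(4πε₀) = 1 the energy density scale is u_au = E_h/a₀³ = m_e⁴e¹⁰/((4πε₀)⁵ℏ⁸).
E_h = 4.354 × 10⁻¹⁸ J
a₀ = 5.297 × 10⁻¹¹ m
E_h/a₀³ = 2.929 × 10¹³ J/m³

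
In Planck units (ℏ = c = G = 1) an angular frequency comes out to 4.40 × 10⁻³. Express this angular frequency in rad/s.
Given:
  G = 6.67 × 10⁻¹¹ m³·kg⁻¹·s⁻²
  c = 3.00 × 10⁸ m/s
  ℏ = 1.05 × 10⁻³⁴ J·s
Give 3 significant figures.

One Planck angular frequency: ω_P = √(c⁵/(ℏG)) = 1.86 × 10⁴³ rad/s.
4.40 × 10⁻³ × 1.86 × 10⁴³ rad/s = 8.20 × 10⁴⁰ rad/s

8.20 × 10⁴⁰ rad/s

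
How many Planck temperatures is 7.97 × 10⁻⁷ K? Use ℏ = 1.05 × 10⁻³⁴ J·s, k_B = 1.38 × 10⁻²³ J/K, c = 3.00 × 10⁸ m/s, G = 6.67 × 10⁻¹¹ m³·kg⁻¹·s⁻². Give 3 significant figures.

Planck temperature: T_P = √(ℏc⁵/G) / k_B = 1.42 × 10³² K.
7.97 × 10⁻⁷ / 1.42 × 10³² = 5.62 × 10⁻³⁹

5.62 × 10⁻³⁹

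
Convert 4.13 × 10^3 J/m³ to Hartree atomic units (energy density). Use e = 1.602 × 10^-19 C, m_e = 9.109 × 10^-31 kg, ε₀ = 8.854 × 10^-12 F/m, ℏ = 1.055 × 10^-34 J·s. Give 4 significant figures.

atomic unit of energy density: u_au = E_h/a₀³ = m_e⁴e¹⁰/((4πε₀)⁵ℏ⁸) = 2.929 × 10^13 J/m³.
4.13 × 10^3 / 2.929 × 10^13 = 1.410 × 10^-10

1.410 × 10^-10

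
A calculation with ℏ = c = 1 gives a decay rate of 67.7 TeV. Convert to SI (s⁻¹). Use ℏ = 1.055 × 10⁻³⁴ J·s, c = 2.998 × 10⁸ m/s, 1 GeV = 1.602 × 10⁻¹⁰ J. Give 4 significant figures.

A rate is [E]/ℏ; divide by ℏ.
1 GeV → 1/ℏ × (1 GeV in J) = 1.518 × 10²⁴ s⁻¹.
Convert the energy scale: 67.7 TeV = 6.77 × 10⁴ GeV.
Result: 6.77 × 10⁴ × 1.518 × 10²⁴ = 1.028 × 10²⁹ s⁻¹.

1.028 × 10²⁹ s⁻¹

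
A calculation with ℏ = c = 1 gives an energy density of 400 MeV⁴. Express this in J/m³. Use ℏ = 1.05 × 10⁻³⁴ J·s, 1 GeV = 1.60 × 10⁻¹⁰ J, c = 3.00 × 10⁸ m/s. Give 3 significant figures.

[E]/[L]³ = [E]⁴/(ℏc)³; restore (ℏc)⁻³.
1 GeV⁴ → 1/(ℏc)³ × (1 GeV in J)⁴ = 2.10 × 10³⁷ J/m³.
Convert the energy scale: 400 MeV⁴ = 4.00 × 10⁻¹⁰ GeV⁴.
Result: 4.00 × 10⁻¹⁰ × 2.10 × 10³⁷ = 8.39 × 10²⁷ J/m³.

8.39 × 10²⁷ J/m³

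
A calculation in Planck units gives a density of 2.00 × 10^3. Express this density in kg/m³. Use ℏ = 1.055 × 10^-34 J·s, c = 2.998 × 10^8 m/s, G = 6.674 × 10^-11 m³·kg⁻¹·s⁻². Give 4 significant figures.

One Planck density: ρ_P = c⁵/(ℏG²) = 5.154 × 10^96 kg/m³.
2.00 × 10^3 × 5.154 × 10^96 kg/m³ = 1.031 × 10^100 kg/m³

1.031 × 10^100 kg/m³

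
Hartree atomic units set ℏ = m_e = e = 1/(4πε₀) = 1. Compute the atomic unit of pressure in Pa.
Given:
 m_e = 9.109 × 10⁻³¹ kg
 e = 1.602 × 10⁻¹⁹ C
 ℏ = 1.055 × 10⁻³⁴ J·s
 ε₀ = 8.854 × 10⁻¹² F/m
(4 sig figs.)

Dimensional analysis gives P_au = E_h/a₀³ = m_e⁴e¹⁰/((4πε₀)⁵ℏ⁸).
E_h = 4.354 × 10⁻¹⁸ J
a₀ = 5.297 × 10⁻¹¹ m
E_h/a₀³ = 2.929 × 10¹³ Pa

2.929 × 10¹³ Pa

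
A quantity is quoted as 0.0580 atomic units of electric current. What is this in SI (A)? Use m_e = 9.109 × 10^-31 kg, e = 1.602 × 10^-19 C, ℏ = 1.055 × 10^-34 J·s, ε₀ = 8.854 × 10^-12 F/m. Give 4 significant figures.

One atomic unit of electric current: I_au = e E_h/ℏ = m_e e⁵/((4πε₀)²ℏ³) = 6.612 × 10^-3 A.
0.0580 × 6.612 × 10^-3 A = 3.835 × 10^-4 A

3.835 × 10^-4 A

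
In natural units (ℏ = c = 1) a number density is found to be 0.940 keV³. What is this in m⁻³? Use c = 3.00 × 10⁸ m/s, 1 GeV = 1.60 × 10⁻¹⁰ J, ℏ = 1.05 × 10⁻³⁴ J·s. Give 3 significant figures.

1.23 × 10²⁹ m⁻³

Number density is [L]⁻³ = [E]³/(ℏc)³.
1 GeV³ → 1/(ℏc)³ × (1 GeV in J)³ = 1.31 × 10⁴⁷ m⁻³.
Convert the energy scale: 0.940 keV³ = 9.40 × 10⁻¹⁹ GeV³.
Result: 9.40 × 10⁻¹⁹ × 1.31 × 10⁴⁷ = 1.23 × 10²⁹ m⁻³.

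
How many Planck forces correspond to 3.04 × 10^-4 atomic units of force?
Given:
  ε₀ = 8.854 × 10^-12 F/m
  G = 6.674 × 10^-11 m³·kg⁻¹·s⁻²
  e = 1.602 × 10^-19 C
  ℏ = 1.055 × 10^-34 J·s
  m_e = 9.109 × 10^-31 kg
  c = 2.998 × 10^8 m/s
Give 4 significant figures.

atomic unit of force: F_au = E_h/a₀ = m_e²e⁶/((4πε₀)³ℏ⁴) = 8.220 × 10^-8 N
Planck force: F_P = c⁴/G = 1.210 × 10^44 N
3.04 × 10^-4 × 8.220 × 10^-8 / 1.210 × 10^44 = 2.064 × 10^-55

2.064 × 10^-55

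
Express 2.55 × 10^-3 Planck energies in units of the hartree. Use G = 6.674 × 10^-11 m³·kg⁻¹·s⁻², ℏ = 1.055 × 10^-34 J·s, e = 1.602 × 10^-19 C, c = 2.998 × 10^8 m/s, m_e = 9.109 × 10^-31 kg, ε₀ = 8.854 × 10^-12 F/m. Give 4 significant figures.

Planck energy: E_P = √(ℏc⁵/G) = 1.957 × 10^9 J
hartree: E_h = m_e e⁴/(4πε₀ℏ)² = 4.354 × 10^-18 J
2.55 × 10^-3 × 1.957 × 10^9 / 4.354 × 10^-18 = 1.146 × 10^24

1.146 × 10^24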